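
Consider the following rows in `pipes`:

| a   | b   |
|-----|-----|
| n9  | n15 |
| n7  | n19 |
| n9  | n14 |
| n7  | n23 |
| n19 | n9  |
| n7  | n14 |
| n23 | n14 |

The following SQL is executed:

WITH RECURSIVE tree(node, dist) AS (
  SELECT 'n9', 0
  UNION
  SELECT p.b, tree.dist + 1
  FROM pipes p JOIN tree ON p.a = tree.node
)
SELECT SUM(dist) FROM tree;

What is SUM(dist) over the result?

Base: (n9, dist=0).
Iteration 1: edges from {n9} -> (n14, dist=1), (n15, dist=1).
Iteration 2: no outgoing edges from {n14,n15}; recursion stops.
SUM(dist) = 0 + 1 + 1 = 2.

2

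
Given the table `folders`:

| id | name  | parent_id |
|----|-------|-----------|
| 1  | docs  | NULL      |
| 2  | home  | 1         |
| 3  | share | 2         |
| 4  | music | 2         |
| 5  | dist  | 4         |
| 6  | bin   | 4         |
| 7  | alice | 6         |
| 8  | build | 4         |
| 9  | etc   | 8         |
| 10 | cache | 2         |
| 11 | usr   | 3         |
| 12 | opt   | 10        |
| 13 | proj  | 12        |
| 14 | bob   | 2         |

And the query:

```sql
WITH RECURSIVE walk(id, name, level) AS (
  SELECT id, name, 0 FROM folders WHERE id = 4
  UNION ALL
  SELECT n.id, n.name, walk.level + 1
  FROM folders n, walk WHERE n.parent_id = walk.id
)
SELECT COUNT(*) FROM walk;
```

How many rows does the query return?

Base: id=4 (music) at level 0.
Iteration 1: rows with parent_id in {4} -> dist (id 5, level 1), bin (id 6, level 1), build (id 8, level 1).
Iteration 2: rows with parent_id in {5,6,8} -> alice (id 7, level 2), etc (id 9, level 2).
Iteration 3: no rows with parent_id in {7,9}; recursion stops.
Total rows emitted: 6.

6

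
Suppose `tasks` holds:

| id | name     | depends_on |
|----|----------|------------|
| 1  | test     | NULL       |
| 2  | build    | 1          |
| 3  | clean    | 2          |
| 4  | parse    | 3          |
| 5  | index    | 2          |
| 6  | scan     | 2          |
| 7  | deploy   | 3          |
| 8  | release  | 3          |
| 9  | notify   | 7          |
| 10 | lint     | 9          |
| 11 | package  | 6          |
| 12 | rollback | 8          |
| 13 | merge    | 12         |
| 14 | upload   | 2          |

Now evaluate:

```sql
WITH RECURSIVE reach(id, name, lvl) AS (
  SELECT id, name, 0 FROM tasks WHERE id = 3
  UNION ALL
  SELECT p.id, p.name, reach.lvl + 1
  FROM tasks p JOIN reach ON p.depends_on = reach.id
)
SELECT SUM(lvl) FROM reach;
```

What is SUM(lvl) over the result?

13

Base: id=3 (clean) at lvl 0.
Iteration 1: rows with depends_on in {3} -> parse (id 4, lvl 1), deploy (id 7, lvl 1), release (id 8, lvl 1).
Iteration 2: rows with depends_on in {4,7,8} -> notify (id 9, lvl 2), rollback (id 12, lvl 2).
Iteration 3: rows with depends_on in {9,12} -> lint (id 10, lvl 3), merge (id 13, lvl 3).
Iteration 4: no rows with depends_on in {10,13}; recursion stops.
SUM(lvl) = 0 + 1 + 1 + 1 + 2 + 2 + 3 + 3 = 13.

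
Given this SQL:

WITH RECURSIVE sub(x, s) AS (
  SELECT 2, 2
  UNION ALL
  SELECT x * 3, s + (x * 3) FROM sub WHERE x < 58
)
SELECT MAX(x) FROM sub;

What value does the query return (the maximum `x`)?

Base: x=2, s=2.
Iteration 1: 2 < 58 holds -> x = 2 * 3 = 6, s = 2 + 6 = 8.
Iteration 2: 6 < 58 holds -> x = 6 * 3 = 18, s = 8 + 18 = 26.
Iteration 3: 18 < 58 holds -> x = 18 * 3 = 54, s = 26 + 54 = 80.
Iteration 4: 54 < 58 holds -> x = 54 * 3 = 162, s = 80 + 162 = 242.
Iteration 5: 162 < 58 fails; recursion stops.
x values: 2, 6, 18, 54, 162; the maximum is 162.

162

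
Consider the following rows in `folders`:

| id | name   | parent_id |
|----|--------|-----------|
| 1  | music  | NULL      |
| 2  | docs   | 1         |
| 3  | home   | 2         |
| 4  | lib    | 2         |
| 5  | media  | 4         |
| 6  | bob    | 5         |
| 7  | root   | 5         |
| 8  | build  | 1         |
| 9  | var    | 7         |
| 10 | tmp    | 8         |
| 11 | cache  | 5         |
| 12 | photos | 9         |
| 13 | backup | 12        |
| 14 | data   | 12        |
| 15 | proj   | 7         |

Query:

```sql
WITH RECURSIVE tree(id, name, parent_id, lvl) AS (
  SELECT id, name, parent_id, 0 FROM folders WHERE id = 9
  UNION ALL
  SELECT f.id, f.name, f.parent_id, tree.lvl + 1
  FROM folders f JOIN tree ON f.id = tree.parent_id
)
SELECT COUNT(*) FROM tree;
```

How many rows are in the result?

6

Base: id=9 (var), parent_id=7, lvl 0.
Iteration 1: join on id=7 -> root (id 7, parent_id=5, lvl 1).
Iteration 2: join on id=5 -> media (id 5, parent_id=4, lvl 2).
Iteration 3: join on id=4 -> lib (id 4, parent_id=2, lvl 3).
Iteration 4: join on id=2 -> docs (id 2, parent_id=1, lvl 4).
Iteration 5: join on id=1 -> music (id 1, parent_id=NULL, lvl 5).
Iteration 6: parent_id is NULL; no match; recursion stops.
Total rows emitted: 6.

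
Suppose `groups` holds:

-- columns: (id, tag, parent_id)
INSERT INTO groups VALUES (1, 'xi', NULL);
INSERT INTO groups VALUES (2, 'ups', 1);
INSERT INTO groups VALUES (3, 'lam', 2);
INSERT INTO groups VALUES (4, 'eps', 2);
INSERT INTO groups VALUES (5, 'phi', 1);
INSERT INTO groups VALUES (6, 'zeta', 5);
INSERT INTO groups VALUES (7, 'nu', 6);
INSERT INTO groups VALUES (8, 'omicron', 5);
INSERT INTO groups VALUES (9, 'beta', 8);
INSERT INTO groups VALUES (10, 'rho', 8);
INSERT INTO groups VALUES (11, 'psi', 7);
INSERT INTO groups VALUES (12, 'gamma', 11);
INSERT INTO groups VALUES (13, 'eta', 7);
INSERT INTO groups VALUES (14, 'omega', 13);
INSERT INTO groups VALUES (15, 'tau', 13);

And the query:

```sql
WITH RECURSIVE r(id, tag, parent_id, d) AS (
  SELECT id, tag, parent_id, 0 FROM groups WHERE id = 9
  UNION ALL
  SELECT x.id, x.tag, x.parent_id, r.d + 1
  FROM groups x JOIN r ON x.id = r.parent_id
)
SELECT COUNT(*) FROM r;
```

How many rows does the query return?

Base: id=9 (beta), parent_id=8, d 0.
Iteration 1: join on id=8 -> omicron (id 8, parent_id=5, d 1).
Iteration 2: join on id=5 -> phi (id 5, parent_id=1, d 2).
Iteration 3: join on id=1 -> xi (id 1, parent_id=NULL, d 3).
Iteration 4: parent_id is NULL; no match; recursion stops.
Total rows emitted: 4.

4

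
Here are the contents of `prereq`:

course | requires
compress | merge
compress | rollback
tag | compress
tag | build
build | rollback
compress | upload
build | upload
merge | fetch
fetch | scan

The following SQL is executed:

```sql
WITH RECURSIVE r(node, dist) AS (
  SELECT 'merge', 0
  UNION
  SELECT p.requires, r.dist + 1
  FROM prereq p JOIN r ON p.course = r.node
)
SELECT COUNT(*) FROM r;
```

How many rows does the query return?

3

Base: (merge, dist=0).
Iteration 1: edges from {merge} -> (fetch, dist=1).
Iteration 2: edges from {fetch} -> (scan, dist=2).
Iteration 3: no outgoing edges from {scan}; recursion stops.
Total rows emitted: 3.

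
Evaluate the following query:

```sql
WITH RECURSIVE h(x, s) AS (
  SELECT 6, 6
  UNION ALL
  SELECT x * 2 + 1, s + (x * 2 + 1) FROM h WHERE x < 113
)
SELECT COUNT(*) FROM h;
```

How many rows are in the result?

6

Base: x=6, s=6.
Iteration 1: 6 < 113 holds -> x = 6 * 2 + 1 = 13, s = 6 + 13 = 19.
Iteration 2: 13 < 113 holds -> x = 13 * 2 + 1 = 27, s = 19 + 27 = 46.
Iteration 3: 27 < 113 holds -> x = 27 * 2 + 1 = 55, s = 46 + 55 = 101.
Iteration 4: 55 < 113 holds -> x = 55 * 2 + 1 = 111, s = 101 + 111 = 212.
Iteration 5: 111 < 113 holds -> x = 111 * 2 + 1 = 223, s = 212 + 223 = 435.
Iteration 6: 223 < 113 fails; recursion stops.
Total rows emitted: 6.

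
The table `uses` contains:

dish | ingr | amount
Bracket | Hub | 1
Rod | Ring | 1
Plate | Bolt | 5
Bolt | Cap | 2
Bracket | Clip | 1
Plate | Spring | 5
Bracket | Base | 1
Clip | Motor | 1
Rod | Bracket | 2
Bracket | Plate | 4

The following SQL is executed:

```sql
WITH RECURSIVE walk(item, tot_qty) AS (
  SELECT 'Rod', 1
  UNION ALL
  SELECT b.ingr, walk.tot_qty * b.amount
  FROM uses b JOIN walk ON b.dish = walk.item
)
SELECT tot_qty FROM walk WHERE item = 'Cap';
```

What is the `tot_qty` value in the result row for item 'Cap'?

80

Base: (Rod, tot_qty=1).
Iteration 1: components of {Rod} -> Bracket = 1*2 = 2, Ring = 1*1 = 1.
Iteration 2: components of {Bracket,Ring} -> Base = 2*1 = 2, Clip = 2*1 = 2, Hub = 2*1 = 2, Plate = 2*4 = 8.
Iteration 3: components of {Base,Clip,Hub,Plate} -> Bolt = 8*5 = 40, Motor = 2*1 = 2, Spring = 8*5 = 40.
Iteration 4: components of {Bolt,Motor,Spring} -> Cap = 40*2 = 80.
Iteration 5: no further components; recursion stops.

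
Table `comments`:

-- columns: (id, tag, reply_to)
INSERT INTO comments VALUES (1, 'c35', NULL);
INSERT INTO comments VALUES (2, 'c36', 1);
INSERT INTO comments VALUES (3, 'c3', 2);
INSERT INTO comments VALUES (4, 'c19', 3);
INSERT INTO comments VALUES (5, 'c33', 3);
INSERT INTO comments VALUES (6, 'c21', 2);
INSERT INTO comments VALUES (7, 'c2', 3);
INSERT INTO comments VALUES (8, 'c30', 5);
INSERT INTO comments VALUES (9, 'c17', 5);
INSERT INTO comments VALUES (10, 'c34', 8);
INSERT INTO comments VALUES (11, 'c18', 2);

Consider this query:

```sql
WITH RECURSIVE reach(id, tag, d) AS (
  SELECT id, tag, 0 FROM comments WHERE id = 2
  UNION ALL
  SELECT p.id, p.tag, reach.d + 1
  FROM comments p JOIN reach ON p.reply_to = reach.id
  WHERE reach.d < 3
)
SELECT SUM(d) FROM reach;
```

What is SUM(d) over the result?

Base: id=2 (c36) at d 0.
Iteration 1: rows with reply_to in {2} -> c3 (id 3, d 1), c21 (id 6, d 1), c18 (id 11, d 1).
Iteration 2: rows with reply_to in {3,6,11} -> c19 (id 4, d 2), c33 (id 5, d 2), c2 (id 7, d 2).
Iteration 3: rows with reply_to in {4,5,7} -> c30 (id 8, d 3), c17 (id 9, d 3).
Iteration 4: d < 3 fails for all current rows; recursion stops.
SUM(d) = 0 + 1 + 1 + 1 + 2 + 2 + 2 + 3 + 3 = 15.

15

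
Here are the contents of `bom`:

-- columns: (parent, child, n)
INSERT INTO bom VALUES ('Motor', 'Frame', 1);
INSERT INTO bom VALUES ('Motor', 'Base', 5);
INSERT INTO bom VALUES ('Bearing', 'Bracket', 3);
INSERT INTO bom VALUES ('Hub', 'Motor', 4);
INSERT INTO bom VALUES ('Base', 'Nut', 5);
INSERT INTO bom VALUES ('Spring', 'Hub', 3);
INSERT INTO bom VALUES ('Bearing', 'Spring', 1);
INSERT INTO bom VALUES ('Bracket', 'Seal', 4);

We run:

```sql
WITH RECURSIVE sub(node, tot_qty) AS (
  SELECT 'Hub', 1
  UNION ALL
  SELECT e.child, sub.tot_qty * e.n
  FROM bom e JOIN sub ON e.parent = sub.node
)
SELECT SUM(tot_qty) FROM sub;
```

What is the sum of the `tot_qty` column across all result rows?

129

Base: (Hub, tot_qty=1).
Iteration 1: components of {Hub} -> Motor = 1*4 = 4.
Iteration 2: components of {Motor} -> Base = 4*5 = 20, Frame = 4*1 = 4.
Iteration 3: components of {Base,Frame} -> Nut = 20*5 = 100.
Iteration 4: no further components; recursion stops.
SUM(tot_qty) = 1 + 4 + 4 + 20 + 100 = 129.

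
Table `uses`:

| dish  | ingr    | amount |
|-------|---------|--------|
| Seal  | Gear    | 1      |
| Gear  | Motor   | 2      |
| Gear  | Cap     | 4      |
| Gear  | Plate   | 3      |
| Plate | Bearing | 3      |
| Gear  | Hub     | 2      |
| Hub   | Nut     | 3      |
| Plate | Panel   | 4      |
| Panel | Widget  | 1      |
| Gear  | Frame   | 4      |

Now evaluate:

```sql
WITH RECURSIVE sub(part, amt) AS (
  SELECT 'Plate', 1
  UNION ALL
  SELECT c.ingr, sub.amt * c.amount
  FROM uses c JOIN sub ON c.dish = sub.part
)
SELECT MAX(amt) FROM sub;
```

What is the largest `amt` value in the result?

Base: (Plate, amt=1).
Iteration 1: components of {Plate} -> Bearing = 1*3 = 3, Panel = 1*4 = 4.
Iteration 2: components of {Bearing,Panel} -> Widget = 4*1 = 4.
Iteration 3: no further components; recursion stops.
amt values: 1, 3, 4, 4; the maximum is 4.

4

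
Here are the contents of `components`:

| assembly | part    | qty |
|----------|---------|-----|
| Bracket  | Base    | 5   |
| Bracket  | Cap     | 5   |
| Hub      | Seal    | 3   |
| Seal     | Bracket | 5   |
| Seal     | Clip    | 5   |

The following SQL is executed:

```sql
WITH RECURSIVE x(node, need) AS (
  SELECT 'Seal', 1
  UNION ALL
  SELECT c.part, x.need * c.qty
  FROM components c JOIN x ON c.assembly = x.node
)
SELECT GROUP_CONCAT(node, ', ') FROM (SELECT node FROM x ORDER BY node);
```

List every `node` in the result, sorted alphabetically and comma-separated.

Base: (Seal, need=1).
Iteration 1: components of {Seal} -> Bracket = 1*5 = 5, Clip = 1*5 = 5.
Iteration 2: components of {Bracket,Clip} -> Base = 5*5 = 25, Cap = 5*5 = 25.
Iteration 3: no further components; recursion stops.

Base, Bracket, Cap, Clip, Seal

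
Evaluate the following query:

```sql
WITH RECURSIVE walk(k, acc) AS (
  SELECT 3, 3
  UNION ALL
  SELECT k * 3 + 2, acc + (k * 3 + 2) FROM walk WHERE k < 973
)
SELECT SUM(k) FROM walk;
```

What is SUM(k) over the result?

Base: k=3, acc=3.
Iteration 1: 3 < 973 holds -> k = 3 * 3 + 2 = 11, acc = 3 + 11 = 14.
Iteration 2: 11 < 973 holds -> k = 11 * 3 + 2 = 35, acc = 14 + 35 = 49.
Iteration 3: 35 < 973 holds -> k = 35 * 3 + 2 = 107, acc = 49 + 107 = 156.
Iteration 4: 107 < 973 holds -> k = 107 * 3 + 2 = 323, acc = 156 + 323 = 479.
Iteration 5: 323 < 973 holds -> k = 323 * 3 + 2 = 971, acc = 479 + 971 = 1450.
Iteration 6: 971 < 973 holds -> k = 971 * 3 + 2 = 2915, acc = 1450 + 2915 = 4365.
Iteration 7: 2915 < 973 fails; recursion stops.
SUM(k) = 3 + 11 + 35 + 107 + 323 + 971 + 2915 = 4365.

4365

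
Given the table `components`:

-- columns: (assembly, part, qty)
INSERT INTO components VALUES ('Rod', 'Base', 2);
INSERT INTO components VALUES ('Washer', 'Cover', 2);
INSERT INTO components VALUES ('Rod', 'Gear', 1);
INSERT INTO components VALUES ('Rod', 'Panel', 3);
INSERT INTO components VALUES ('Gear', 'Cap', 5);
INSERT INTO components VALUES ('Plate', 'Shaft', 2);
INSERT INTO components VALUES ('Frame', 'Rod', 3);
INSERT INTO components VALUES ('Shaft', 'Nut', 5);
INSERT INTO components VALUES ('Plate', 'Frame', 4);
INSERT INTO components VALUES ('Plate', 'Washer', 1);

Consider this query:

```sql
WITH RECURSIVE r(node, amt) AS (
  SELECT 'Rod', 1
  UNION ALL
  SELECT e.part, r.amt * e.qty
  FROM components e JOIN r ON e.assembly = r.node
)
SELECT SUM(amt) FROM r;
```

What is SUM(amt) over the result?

Base: (Rod, amt=1).
Iteration 1: components of {Rod} -> Base = 1*2 = 2, Gear = 1*1 = 1, Panel = 1*3 = 3.
Iteration 2: components of {Base,Gear,Panel} -> Cap = 1*5 = 5.
Iteration 3: no further components; recursion stops.
SUM(amt) = 1 + 2 + 3 + 1 + 5 = 12.

12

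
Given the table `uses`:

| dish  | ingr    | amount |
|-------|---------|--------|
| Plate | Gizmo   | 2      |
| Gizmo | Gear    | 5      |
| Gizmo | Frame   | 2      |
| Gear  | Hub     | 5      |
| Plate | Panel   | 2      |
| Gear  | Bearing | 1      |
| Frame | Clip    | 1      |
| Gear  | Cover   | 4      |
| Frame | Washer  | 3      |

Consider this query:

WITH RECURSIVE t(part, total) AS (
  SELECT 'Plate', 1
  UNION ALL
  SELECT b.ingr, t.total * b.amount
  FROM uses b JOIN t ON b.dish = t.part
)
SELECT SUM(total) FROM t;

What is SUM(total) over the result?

135

Base: (Plate, total=1).
Iteration 1: components of {Plate} -> Gizmo = 1*2 = 2, Panel = 1*2 = 2.
Iteration 2: components of {Gizmo,Panel} -> Frame = 2*2 = 4, Gear = 2*5 = 10.
Iteration 3: components of {Frame,Gear} -> Bearing = 10*1 = 10, Clip = 4*1 = 4, Cover = 10*4 = 40, Hub = 10*5 = 50, Washer = 4*3 = 12.
Iteration 4: no further components; recursion stops.
SUM(total) = 1 + 2 + 2 + 10 + 4 + 50 + 10 + 40 + 4 + 12 = 135.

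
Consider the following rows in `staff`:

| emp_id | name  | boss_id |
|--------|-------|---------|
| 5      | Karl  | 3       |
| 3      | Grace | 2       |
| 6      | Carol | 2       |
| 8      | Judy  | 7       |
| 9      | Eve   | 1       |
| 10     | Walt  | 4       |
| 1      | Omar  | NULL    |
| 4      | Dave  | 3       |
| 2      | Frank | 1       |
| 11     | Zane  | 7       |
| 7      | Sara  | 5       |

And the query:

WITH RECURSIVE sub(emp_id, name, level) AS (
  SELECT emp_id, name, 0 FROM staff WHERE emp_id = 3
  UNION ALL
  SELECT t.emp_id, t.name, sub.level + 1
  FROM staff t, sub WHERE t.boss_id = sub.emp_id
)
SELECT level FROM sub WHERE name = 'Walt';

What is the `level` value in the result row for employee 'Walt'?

2

Base: emp_id=3 (Grace) at level 0.
Iteration 1: rows with boss_id in {3} -> Dave (id 4, level 1), Karl (id 5, level 1).
Iteration 2: rows with boss_id in {4,5} -> Sara (id 7, level 2), Walt (id 10, level 2).
Iteration 3: rows with boss_id in {7,10} -> Judy (id 8, level 3), Zane (id 11, level 3).
Iteration 4: no rows with boss_id in {8,11}; recursion stops.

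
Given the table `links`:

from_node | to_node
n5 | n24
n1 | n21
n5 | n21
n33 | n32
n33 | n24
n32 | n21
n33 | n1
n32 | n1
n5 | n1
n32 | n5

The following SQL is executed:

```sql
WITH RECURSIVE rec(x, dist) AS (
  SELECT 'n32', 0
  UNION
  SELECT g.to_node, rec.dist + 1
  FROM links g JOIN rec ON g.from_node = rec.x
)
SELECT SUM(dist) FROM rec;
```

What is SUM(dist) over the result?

12

Base: (n32, dist=0).
Iteration 1: edges from {n32} -> (n1, dist=1), (n21, dist=1), (n5, dist=1).
Iteration 2: edges from {n1,n21,n5} -> (n1, dist=2), (n21, dist=2), (n24, dist=2). [UNION drops 1 duplicate row(s)]
Iteration 3: edges from {n1,n21,n24} -> (n21, dist=3).
Iteration 4: no outgoing edges from {n21}; recursion stops.
SUM(dist) = 0 + 1 + 1 + 1 + 2 + 2 + 2 + 3 = 12.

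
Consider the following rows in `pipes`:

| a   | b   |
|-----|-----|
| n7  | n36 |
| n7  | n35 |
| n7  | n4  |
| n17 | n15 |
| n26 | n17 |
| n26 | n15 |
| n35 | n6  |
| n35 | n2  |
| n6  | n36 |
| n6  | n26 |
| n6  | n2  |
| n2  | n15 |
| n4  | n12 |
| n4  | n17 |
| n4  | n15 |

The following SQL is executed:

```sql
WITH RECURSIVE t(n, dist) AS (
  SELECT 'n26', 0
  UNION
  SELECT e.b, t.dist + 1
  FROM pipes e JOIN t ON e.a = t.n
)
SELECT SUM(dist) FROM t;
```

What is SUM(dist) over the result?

Base: (n26, dist=0).
Iteration 1: edges from {n26} -> (n15, dist=1), (n17, dist=1).
Iteration 2: edges from {n15,n17} -> (n15, dist=2).
Iteration 3: no outgoing edges from {n15}; recursion stops.
SUM(dist) = 0 + 1 + 1 + 2 = 4.

4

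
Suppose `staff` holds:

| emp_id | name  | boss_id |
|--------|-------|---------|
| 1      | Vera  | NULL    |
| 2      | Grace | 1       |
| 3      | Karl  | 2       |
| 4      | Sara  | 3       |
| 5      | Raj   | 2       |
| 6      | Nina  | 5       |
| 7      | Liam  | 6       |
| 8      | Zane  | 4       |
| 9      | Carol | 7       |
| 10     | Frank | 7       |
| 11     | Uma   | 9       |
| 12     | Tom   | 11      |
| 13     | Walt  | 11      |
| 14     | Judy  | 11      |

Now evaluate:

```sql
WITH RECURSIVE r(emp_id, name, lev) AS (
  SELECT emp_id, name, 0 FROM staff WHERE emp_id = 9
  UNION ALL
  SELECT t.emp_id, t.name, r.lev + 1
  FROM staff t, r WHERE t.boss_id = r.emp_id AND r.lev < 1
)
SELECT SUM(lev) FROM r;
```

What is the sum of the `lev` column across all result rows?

1

Base: emp_id=9 (Carol) at lev 0.
Iteration 1: rows with boss_id in {9} -> Uma (id 11, lev 1).
Iteration 2: lev < 1 fails for all current rows; recursion stops.
SUM(lev) = 0 + 1 = 1.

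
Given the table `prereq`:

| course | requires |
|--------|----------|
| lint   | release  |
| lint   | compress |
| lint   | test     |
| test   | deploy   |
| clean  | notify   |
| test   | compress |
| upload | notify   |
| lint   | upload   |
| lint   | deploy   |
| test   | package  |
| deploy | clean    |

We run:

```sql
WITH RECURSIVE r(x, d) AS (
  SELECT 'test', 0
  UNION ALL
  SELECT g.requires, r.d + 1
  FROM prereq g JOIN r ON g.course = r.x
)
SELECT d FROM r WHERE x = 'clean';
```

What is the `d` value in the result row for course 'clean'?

2

Base: (test, d=0).
Iteration 1: edges from {test} -> (compress, d=1), (deploy, d=1), (package, d=1).
Iteration 2: edges from {compress,deploy,package} -> (clean, d=2).
Iteration 3: edges from {clean} -> (notify, d=3).
Iteration 4: no outgoing edges from {notify}; recursion stops.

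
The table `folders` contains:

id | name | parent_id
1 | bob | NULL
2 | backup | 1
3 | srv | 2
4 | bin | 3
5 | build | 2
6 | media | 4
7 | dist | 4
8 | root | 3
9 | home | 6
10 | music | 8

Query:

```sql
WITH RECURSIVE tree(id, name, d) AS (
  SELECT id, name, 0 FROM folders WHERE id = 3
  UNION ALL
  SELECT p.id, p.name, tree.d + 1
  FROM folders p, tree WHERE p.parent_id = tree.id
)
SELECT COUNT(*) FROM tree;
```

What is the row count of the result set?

Base: id=3 (srv) at d 0.
Iteration 1: rows with parent_id in {3} -> bin (id 4, d 1), root (id 8, d 1).
Iteration 2: rows with parent_id in {4,8} -> media (id 6, d 2), dist (id 7, d 2), music (id 10, d 2).
Iteration 3: rows with parent_id in {6,7,10} -> home (id 9, d 3).
Iteration 4: no rows with parent_id in {9}; recursion stops.
Total rows emitted: 7.

7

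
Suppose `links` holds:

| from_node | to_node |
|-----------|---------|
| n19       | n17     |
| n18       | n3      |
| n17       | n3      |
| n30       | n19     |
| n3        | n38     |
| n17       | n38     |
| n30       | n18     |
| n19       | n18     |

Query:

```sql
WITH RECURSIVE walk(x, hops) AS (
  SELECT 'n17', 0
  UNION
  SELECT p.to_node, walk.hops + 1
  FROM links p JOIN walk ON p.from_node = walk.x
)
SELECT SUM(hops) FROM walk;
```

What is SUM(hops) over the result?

4

Base: (n17, hops=0).
Iteration 1: edges from {n17} -> (n3, hops=1), (n38, hops=1).
Iteration 2: edges from {n3,n38} -> (n38, hops=2).
Iteration 3: no outgoing edges from {n38}; recursion stops.
SUM(hops) = 0 + 1 + 1 + 2 = 4.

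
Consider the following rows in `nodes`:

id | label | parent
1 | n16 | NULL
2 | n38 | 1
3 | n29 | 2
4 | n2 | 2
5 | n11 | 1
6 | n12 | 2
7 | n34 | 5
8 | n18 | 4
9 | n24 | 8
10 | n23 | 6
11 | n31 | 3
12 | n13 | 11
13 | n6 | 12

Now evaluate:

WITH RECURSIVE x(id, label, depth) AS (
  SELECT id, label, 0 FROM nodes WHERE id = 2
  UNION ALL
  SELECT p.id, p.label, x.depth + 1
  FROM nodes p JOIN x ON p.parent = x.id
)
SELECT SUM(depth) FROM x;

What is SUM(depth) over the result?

Base: id=2 (n38) at depth 0.
Iteration 1: rows with parent in {2} -> n29 (id 3, depth 1), n2 (id 4, depth 1), n12 (id 6, depth 1).
Iteration 2: rows with parent in {3,4,6} -> n18 (id 8, depth 2), n23 (id 10, depth 2), n31 (id 11, depth 2).
Iteration 3: rows with parent in {8,10,11} -> n24 (id 9, depth 3), n13 (id 12, depth 3).
Iteration 4: rows with parent in {9,12} -> n6 (id 13, depth 4).
Iteration 5: no rows with parent in {13}; recursion stops.
SUM(depth) = 0 + 1 + 1 + 1 + 2 + 2 + 2 + 3 + 3 + 4 = 19.

19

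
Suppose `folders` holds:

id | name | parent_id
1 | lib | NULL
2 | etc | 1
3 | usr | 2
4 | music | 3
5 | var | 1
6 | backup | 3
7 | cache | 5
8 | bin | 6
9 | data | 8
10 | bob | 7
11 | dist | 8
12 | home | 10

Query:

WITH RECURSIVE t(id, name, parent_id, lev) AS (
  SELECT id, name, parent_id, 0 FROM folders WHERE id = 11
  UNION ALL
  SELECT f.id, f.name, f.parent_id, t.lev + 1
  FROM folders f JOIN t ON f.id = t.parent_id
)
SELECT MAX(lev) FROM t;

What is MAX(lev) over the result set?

Base: id=11 (dist), parent_id=8, lev 0.
Iteration 1: join on id=8 -> bin (id 8, parent_id=6, lev 1).
Iteration 2: join on id=6 -> backup (id 6, parent_id=3, lev 2).
Iteration 3: join on id=3 -> usr (id 3, parent_id=2, lev 3).
Iteration 4: join on id=2 -> etc (id 2, parent_id=1, lev 4).
Iteration 5: join on id=1 -> lib (id 1, parent_id=NULL, lev 5).
Iteration 6: parent_id is NULL; no match; recursion stops.
lev values: 0, 1, 2, 3, 4, 5; the maximum is 5.

5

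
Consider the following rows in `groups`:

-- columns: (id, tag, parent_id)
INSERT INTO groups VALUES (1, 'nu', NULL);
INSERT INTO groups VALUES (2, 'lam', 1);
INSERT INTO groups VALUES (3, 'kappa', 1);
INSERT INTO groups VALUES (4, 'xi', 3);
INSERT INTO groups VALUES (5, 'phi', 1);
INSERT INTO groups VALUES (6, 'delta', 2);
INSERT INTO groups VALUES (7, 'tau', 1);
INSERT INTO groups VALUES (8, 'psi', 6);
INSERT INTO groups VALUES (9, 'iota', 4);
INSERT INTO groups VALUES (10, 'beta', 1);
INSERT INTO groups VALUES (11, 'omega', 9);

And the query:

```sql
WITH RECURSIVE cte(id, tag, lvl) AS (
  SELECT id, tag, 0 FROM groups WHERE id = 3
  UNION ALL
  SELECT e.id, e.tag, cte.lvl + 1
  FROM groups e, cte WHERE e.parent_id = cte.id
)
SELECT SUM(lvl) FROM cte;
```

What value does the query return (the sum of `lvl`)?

6

Base: id=3 (kappa) at lvl 0.
Iteration 1: rows with parent_id in {3} -> xi (id 4, lvl 1).
Iteration 2: rows with parent_id in {4} -> iota (id 9, lvl 2).
Iteration 3: rows with parent_id in {9} -> omega (id 11, lvl 3).
Iteration 4: no rows with parent_id in {11}; recursion stops.
SUM(lvl) = 0 + 1 + 2 + 3 = 6.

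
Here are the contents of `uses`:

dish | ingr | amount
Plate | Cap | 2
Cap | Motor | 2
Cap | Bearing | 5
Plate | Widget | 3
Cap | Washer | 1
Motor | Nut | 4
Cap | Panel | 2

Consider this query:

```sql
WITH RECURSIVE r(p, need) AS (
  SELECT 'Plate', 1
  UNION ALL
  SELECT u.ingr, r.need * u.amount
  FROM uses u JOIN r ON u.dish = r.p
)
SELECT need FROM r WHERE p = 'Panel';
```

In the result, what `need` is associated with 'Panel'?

Base: (Plate, need=1).
Iteration 1: components of {Plate} -> Cap = 1*2 = 2, Widget = 1*3 = 3.
Iteration 2: components of {Cap,Widget} -> Bearing = 2*5 = 10, Motor = 2*2 = 4, Panel = 2*2 = 4, Washer = 2*1 = 2.
Iteration 3: components of {Bearing,Motor,Panel,Washer} -> Nut = 4*4 = 16.
Iteration 4: no further components; recursion stops.

4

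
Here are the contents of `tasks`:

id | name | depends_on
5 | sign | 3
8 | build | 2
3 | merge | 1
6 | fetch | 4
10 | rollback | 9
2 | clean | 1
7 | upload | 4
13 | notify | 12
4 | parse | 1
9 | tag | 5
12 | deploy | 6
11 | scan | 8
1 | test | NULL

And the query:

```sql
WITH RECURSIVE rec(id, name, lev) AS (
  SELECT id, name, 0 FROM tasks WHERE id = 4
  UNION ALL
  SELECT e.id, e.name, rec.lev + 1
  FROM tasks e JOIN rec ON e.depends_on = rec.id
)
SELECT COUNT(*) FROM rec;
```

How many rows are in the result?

5

Base: id=4 (parse) at lev 0.
Iteration 1: rows with depends_on in {4} -> fetch (id 6, lev 1), upload (id 7, lev 1).
Iteration 2: rows with depends_on in {6,7} -> deploy (id 12, lev 2).
Iteration 3: rows with depends_on in {12} -> notify (id 13, lev 3).
Iteration 4: no rows with depends_on in {13}; recursion stops.
Total rows emitted: 5.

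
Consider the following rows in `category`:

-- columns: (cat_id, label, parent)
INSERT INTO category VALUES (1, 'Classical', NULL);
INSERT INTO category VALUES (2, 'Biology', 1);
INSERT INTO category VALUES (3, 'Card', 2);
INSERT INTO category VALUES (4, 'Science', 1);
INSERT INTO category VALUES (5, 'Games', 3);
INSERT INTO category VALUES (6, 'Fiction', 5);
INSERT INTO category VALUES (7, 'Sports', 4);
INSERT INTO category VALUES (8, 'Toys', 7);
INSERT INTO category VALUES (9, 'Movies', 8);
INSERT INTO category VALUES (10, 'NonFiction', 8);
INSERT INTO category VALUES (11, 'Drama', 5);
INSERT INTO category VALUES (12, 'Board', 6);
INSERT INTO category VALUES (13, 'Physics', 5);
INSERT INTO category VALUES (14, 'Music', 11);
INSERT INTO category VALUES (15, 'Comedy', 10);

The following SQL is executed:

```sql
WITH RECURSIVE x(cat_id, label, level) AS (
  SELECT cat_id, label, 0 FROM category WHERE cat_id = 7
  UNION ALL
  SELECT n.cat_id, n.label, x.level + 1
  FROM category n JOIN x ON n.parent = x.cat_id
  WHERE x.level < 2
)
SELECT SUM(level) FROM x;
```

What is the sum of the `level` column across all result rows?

5

Base: cat_id=7 (Sports) at level 0.
Iteration 1: rows with parent in {7} -> Toys (id 8, level 1).
Iteration 2: rows with parent in {8} -> Movies (id 9, level 2), NonFiction (id 10, level 2).
Iteration 3: level < 2 fails for all current rows; recursion stops.
SUM(level) = 0 + 1 + 2 + 2 = 5.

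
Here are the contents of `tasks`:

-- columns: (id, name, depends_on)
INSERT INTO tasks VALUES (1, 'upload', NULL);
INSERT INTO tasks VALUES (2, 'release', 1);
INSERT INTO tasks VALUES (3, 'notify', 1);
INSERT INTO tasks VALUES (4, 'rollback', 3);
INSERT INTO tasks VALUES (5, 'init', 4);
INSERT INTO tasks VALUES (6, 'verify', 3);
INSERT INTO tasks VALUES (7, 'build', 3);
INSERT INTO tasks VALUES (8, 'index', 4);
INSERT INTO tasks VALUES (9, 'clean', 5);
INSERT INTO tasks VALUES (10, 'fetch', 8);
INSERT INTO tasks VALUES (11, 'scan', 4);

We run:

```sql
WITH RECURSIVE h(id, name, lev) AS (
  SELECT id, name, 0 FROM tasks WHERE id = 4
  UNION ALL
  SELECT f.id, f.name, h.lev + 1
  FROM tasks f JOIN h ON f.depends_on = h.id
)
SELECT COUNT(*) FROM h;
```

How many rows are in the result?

Base: id=4 (rollback) at lev 0.
Iteration 1: rows with depends_on in {4} -> init (id 5, lev 1), index (id 8, lev 1), scan (id 11, lev 1).
Iteration 2: rows with depends_on in {5,8,11} -> clean (id 9, lev 2), fetch (id 10, lev 2).
Iteration 3: no rows with depends_on in {9,10}; recursion stops.
Total rows emitted: 6.

6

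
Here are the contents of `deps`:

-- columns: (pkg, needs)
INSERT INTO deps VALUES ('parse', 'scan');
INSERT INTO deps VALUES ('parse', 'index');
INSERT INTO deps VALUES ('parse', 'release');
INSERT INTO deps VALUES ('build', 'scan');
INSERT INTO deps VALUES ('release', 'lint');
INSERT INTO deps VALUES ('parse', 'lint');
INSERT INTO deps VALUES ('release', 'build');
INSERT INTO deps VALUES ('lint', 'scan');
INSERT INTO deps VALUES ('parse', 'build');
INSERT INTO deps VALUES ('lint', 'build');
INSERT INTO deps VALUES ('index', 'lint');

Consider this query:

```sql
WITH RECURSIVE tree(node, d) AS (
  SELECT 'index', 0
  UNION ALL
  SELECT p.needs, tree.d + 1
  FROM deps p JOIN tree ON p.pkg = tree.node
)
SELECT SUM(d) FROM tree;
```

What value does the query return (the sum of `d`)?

8

Base: (index, d=0).
Iteration 1: edges from {index} -> (lint, d=1).
Iteration 2: edges from {lint} -> (build, d=2), (scan, d=2).
Iteration 3: edges from {build,scan} -> (scan, d=3).
Iteration 4: no outgoing edges from {scan}; recursion stops.
SUM(d) = 0 + 1 + 2 + 2 + 3 = 8.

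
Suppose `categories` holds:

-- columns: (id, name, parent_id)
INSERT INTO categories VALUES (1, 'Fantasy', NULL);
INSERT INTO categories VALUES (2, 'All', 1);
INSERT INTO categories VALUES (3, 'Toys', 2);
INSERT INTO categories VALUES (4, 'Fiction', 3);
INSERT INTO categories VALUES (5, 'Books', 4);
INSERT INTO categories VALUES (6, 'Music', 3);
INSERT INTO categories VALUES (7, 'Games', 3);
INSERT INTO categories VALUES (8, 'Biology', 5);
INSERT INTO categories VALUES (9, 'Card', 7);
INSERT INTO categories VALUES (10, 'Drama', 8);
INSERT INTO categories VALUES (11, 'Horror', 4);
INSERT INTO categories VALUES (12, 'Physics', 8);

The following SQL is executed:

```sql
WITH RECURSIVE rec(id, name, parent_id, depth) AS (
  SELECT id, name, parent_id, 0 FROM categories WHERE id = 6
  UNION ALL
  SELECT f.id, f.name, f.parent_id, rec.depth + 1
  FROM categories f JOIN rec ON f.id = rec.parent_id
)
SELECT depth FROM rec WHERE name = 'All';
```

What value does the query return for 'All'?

2

Base: id=6 (Music), parent_id=3, depth 0.
Iteration 1: join on id=3 -> Toys (id 3, parent_id=2, depth 1).
Iteration 2: join on id=2 -> All (id 2, parent_id=1, depth 2).
Iteration 3: join on id=1 -> Fantasy (id 1, parent_id=NULL, depth 3).
Iteration 4: parent_id is NULL; no match; recursion stops.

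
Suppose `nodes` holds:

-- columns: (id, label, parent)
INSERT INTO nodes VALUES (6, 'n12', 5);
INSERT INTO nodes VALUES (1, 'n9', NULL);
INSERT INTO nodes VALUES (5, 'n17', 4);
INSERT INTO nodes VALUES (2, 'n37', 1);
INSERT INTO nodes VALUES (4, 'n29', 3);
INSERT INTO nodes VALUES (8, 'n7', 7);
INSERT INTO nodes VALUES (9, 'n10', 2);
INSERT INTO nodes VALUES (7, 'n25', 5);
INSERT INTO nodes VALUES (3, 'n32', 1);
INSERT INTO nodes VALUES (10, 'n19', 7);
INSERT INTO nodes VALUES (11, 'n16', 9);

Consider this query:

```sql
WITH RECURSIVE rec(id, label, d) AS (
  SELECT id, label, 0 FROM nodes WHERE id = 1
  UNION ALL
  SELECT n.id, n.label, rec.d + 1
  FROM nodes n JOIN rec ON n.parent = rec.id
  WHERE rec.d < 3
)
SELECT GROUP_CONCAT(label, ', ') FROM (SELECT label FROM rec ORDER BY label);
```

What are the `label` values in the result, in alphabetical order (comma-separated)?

Base: id=1 (n9) at d 0.
Iteration 1: rows with parent in {1} -> n37 (id 2, d 1), n32 (id 3, d 1).
Iteration 2: rows with parent in {2,3} -> n29 (id 4, d 2), n10 (id 9, d 2).
Iteration 3: rows with parent in {4,9} -> n17 (id 5, d 3), n16 (id 11, d 3).
Iteration 4: d < 3 fails for all current rows; recursion stops.

n10, n16, n17, n29, n32, n37, n9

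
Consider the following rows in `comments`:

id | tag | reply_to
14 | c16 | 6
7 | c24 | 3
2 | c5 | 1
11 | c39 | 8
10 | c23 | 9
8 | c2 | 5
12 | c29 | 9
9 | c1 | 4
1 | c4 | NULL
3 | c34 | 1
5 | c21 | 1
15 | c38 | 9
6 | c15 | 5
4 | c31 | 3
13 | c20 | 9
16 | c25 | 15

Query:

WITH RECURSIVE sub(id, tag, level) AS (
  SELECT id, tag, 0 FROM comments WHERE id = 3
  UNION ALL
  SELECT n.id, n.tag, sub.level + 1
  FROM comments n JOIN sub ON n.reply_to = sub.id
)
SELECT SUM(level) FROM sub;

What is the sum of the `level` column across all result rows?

20

Base: id=3 (c34) at level 0.
Iteration 1: rows with reply_to in {3} -> c31 (id 4, level 1), c24 (id 7, level 1).
Iteration 2: rows with reply_to in {4,7} -> c1 (id 9, level 2).
Iteration 3: rows with reply_to in {9} -> c23 (id 10, level 3), c29 (id 12, level 3), c20 (id 13, level 3), c38 (id 15, level 3).
Iteration 4: rows with reply_to in {10,12,13,15} -> c25 (id 16, level 4).
Iteration 5: no rows with reply_to in {16}; recursion stops.
SUM(level) = 0 + 1 + 1 + 2 + 3 + 3 + 3 + 3 + 4 = 20.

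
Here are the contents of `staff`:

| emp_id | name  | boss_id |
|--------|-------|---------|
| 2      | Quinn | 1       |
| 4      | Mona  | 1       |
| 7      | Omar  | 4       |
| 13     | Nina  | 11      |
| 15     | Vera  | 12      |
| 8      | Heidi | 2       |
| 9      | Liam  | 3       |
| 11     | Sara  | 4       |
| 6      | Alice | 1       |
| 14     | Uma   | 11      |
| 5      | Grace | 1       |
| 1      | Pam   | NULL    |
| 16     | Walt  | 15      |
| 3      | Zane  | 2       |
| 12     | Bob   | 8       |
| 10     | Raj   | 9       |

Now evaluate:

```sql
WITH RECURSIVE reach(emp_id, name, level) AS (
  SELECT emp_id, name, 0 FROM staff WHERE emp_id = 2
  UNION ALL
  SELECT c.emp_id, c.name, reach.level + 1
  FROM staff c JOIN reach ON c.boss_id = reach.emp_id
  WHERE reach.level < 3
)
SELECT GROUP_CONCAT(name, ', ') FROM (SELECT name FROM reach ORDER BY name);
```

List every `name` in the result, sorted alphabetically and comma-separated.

Bob, Heidi, Liam, Quinn, Raj, Vera, Zane

Base: emp_id=2 (Quinn) at level 0.
Iteration 1: rows with boss_id in {2} -> Zane (id 3, level 1), Heidi (id 8, level 1).
Iteration 2: rows with boss_id in {3,8} -> Liam (id 9, level 2), Bob (id 12, level 2).
Iteration 3: rows with boss_id in {9,12} -> Raj (id 10, level 3), Vera (id 15, level 3).
Iteration 4: level < 3 fails for all current rows; recursion stops.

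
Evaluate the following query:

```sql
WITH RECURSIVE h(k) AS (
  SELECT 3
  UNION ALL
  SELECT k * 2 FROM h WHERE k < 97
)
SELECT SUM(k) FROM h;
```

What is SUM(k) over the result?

Base: k=3.
Iteration 1: 3 < 97 holds -> k = 3 * 2 = 6.
Iteration 2: 6 < 97 holds -> k = 6 * 2 = 12.
Iteration 3: 12 < 97 holds -> k = 12 * 2 = 24.
Iteration 4: 24 < 97 holds -> k = 24 * 2 = 48.
Iteration 5: 48 < 97 holds -> k = 48 * 2 = 96.
Iteration 6: 96 < 97 holds -> k = 96 * 2 = 192.
Iteration 7: 192 < 97 fails; recursion stops.
SUM(k) = 3 + 6 + 12 + 24 + 48 + 96 + 192 = 381.

381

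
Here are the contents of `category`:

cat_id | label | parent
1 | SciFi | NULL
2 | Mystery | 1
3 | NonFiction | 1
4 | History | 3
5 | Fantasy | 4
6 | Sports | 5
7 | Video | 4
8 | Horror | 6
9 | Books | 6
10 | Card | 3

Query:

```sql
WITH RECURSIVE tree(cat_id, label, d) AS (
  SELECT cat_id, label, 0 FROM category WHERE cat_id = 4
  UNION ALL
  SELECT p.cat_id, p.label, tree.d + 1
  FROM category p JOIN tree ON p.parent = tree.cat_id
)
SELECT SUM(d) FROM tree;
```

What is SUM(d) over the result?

10

Base: cat_id=4 (History) at d 0.
Iteration 1: rows with parent in {4} -> Fantasy (id 5, d 1), Video (id 7, d 1).
Iteration 2: rows with parent in {5,7} -> Sports (id 6, d 2).
Iteration 3: rows with parent in {6} -> Horror (id 8, d 3), Books (id 9, d 3).
Iteration 4: no rows with parent in {8,9}; recursion stops.
SUM(d) = 0 + 1 + 1 + 2 + 3 + 3 = 10.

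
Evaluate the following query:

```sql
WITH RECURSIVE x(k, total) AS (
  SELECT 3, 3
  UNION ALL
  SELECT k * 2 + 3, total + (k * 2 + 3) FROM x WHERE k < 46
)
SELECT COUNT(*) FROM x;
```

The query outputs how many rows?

5

Base: k=3, total=3.
Iteration 1: 3 < 46 holds -> k = 3 * 2 + 3 = 9, total = 3 + 9 = 12.
Iteration 2: 9 < 46 holds -> k = 9 * 2 + 3 = 21, total = 12 + 21 = 33.
Iteration 3: 21 < 46 holds -> k = 21 * 2 + 3 = 45, total = 33 + 45 = 78.
Iteration 4: 45 < 46 holds -> k = 45 * 2 + 3 = 93, total = 78 + 93 = 171.
Iteration 5: 93 < 46 fails; recursion stops.
Total rows emitted: 5.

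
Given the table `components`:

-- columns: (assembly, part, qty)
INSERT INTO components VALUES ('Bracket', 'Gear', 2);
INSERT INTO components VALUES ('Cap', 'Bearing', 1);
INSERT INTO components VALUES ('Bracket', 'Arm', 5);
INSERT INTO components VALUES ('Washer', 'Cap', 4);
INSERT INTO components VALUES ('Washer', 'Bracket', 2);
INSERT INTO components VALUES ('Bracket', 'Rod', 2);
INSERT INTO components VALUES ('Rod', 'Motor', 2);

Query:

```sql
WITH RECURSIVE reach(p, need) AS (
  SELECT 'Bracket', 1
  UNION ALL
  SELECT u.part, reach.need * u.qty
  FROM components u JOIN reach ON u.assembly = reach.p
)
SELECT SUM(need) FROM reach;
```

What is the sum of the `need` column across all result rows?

Base: (Bracket, need=1).
Iteration 1: components of {Bracket} -> Arm = 1*5 = 5, Gear = 1*2 = 2, Rod = 1*2 = 2.
Iteration 2: components of {Arm,Gear,Rod} -> Motor = 2*2 = 4.
Iteration 3: no further components; recursion stops.
SUM(need) = 1 + 2 + 5 + 2 + 4 = 14.

14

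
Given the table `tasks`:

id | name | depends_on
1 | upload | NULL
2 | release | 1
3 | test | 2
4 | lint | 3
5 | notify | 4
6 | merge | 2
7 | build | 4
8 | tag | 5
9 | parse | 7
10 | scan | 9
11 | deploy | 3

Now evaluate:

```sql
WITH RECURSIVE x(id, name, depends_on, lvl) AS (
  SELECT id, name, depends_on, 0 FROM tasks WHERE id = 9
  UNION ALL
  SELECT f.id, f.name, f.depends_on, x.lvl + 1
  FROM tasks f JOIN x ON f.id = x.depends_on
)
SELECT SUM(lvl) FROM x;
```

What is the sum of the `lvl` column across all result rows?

Base: id=9 (parse), depends_on=7, lvl 0.
Iteration 1: join on id=7 -> build (id 7, depends_on=4, lvl 1).
Iteration 2: join on id=4 -> lint (id 4, depends_on=3, lvl 2).
Iteration 3: join on id=3 -> test (id 3, depends_on=2, lvl 3).
Iteration 4: join on id=2 -> release (id 2, depends_on=1, lvl 4).
Iteration 5: join on id=1 -> upload (id 1, depends_on=NULL, lvl 5).
Iteration 6: depends_on is NULL; no match; recursion stops.
SUM(lvl) = 0 + 1 + 2 + 3 + 4 + 5 = 15.

15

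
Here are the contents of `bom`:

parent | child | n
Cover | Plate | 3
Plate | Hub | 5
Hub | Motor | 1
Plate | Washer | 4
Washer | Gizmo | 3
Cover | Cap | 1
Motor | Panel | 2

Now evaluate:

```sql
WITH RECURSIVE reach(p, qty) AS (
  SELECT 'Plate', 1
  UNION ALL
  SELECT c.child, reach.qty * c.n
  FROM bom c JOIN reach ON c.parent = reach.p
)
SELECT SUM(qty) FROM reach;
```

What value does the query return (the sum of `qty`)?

37

Base: (Plate, qty=1).
Iteration 1: components of {Plate} -> Hub = 1*5 = 5, Washer = 1*4 = 4.
Iteration 2: components of {Hub,Washer} -> Gizmo = 4*3 = 12, Motor = 5*1 = 5.
Iteration 3: components of {Gizmo,Motor} -> Panel = 5*2 = 10.
Iteration 4: no further components; recursion stops.
SUM(qty) = 1 + 5 + 4 + 5 + 12 + 10 = 37.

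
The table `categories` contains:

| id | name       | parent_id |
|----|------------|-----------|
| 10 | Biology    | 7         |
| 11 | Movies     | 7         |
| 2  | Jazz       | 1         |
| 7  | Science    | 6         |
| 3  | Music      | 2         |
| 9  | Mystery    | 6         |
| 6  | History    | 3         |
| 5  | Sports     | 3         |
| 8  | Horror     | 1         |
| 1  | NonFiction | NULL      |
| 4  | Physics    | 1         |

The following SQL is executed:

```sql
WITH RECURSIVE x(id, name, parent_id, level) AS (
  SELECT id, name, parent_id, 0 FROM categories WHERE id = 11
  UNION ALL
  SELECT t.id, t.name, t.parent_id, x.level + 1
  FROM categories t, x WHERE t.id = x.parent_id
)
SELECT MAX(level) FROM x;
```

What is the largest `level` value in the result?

Base: id=11 (Movies), parent_id=7, level 0.
Iteration 1: join on id=7 -> Science (id 7, parent_id=6, level 1).
Iteration 2: join on id=6 -> History (id 6, parent_id=3, level 2).
Iteration 3: join on id=3 -> Music (id 3, parent_id=2, level 3).
Iteration 4: join on id=2 -> Jazz (id 2, parent_id=1, level 4).
Iteration 5: join on id=1 -> NonFiction (id 1, parent_id=NULL, level 5).
Iteration 6: parent_id is NULL; no match; recursion stops.
level values: 0, 1, 2, 3, 4, 5; the maximum is 5.

5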